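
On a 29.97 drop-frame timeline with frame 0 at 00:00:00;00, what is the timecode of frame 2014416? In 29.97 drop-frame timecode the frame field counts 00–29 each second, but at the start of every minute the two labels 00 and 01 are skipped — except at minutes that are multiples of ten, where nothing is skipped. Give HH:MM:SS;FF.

Ten DF minutes hold 17982 frames, so frame 2014416 lies in block 112 (frames 2013984–2031965) with 432 frames into that block.
The block's first minute is 1800 frames and the rest 1798 each; 432 frames reaches minute 0, so 112 × 18 + 0 × 2 = 2016 labels have been skipped so far.
Adding those back, label number 2014416 + 2016 = 2016432 at 30 labels/s is 67214 s + 12 f = 18 h 40 min 14 s frame 12, i.e. 18:40:14;12.

18:40:14;12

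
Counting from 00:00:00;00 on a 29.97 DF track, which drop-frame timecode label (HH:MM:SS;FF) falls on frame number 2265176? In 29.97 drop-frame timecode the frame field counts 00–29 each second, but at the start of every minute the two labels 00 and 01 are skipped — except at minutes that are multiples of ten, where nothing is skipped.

Each 10-minute DF block holds 10 × 60 × 30 − 9 × 2 = 17982 frames. 2265176 ÷ 17982 → 125 full blocks, remainder 17426.
Within the partial block the first minute is 1800 frames and each further minute 1798, so 9 further minute boundaries passed. Total skipped labels = 18 × 125 + 2 × 9 = 2268.
Non-drop label index = 2265176 + 2268 = 2267444; at 30 labels/s that is 20:59:41:14, i.e. DF 20:59:41;14.

20:59:41;14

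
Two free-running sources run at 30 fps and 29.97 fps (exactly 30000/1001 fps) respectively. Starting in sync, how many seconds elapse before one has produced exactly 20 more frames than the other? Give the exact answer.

The gap grows by |30000/1001 − 30| = 30/1001 frames per second.
Time for a 20-frame gap: 20 ÷ (30/1001) = 2002/3 s.

2002/3 seconds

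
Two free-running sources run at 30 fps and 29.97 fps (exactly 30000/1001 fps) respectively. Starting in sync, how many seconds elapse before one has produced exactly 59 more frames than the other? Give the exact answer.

59059/30 seconds

The gap grows by |30000/1001 − 30| = 30/1001 frames per second.
Time for a 59-frame gap: 59 ÷ (30/1001) = 59059/30 s.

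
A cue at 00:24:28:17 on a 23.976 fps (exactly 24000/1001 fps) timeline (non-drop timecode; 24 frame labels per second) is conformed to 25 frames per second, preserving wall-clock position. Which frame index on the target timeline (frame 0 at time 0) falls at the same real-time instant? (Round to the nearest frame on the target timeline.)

Source frame index: (0×3600 + 24×60 + 28) × 24 + 17 = 35249.
Real time: 35249 / (24000/1001) = 35284249/24000 s.
Target frame: (35284249/24000) × (25) = 35284249/960 ≈ 36754.426 → 36754.

frame 36754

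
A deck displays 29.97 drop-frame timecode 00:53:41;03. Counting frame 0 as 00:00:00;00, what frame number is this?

96537

As if non-drop at 30 labels/s: (0 × 3600 + 53 × 60 + 41) × 30 + 3 = 96633.
Minute boundaries passed: 53; those not divisible by 10: 53 − 5 = 48; dropped labels = 2 × 48 = 96.
Actual frame index = 96633 − 96 = 96537.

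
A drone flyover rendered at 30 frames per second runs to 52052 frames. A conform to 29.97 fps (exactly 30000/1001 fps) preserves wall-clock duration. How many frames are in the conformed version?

52000 frames

Target frames = source frames × (target rate / source rate) = 52052 × (30000/1001)/(30) = 52052 × 1000/1001 = 52000.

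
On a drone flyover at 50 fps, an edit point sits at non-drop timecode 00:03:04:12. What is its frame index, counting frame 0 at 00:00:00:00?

Total seconds to the label: (0 × 3600 + 3 × 60 + 4) = 184.
Frame index = 184 × 50 + 12 = 9212.

9212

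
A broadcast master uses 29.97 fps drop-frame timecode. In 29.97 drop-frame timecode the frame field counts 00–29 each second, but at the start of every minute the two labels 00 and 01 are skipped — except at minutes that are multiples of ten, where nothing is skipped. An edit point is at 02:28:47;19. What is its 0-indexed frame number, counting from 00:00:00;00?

As if non-drop at 30 labels/s: (2 × 3600 + 28 × 60 + 47) × 30 + 19 = 267829.
Minute boundaries passed: 148; those not divisible by 10: 148 − 14 = 134; dropped labels = 2 × 134 = 268.
Actual frame index = 267829 − 268 = 267561.

267561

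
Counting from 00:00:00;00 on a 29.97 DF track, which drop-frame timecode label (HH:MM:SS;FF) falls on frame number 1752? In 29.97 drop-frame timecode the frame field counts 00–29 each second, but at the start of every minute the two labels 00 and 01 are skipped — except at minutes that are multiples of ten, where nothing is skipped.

00:00:58;12

Each 10-minute DF block holds 10 × 60 × 30 − 9 × 2 = 17982 frames. 1752 ÷ 17982 → 0 full blocks, remainder 1752.
Within the partial block the first minute is 1800 frames and each further minute 1798, so 0 further minute boundaries passed. Total skipped labels = 18 × 0 + 2 × 0 = 0.
Non-drop label index = 1752 + 0 = 1752; at 30 labels/s that is 00:00:58:12, i.e. DF 00:00:58;12.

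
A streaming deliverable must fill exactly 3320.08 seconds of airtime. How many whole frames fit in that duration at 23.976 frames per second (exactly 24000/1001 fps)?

Frames = 3320.08 × 24000/1001 = 79681920/1001 ≈ 79602.3177.
Complete frames: 79602.

79602 frames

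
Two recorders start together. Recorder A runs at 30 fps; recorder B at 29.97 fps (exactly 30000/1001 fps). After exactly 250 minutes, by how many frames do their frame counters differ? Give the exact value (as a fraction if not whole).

450000/1001 frames

250 min = 15000 s.
A emits 30 × 15000 = 450000 frames; B emits 30000/1001 × 15000 = 450000000/1001.
Difference = 450000/1001 frames (≈ 449.5504); B is behind A.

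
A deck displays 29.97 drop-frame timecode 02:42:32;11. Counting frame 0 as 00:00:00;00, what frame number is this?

292279

Complete 10-minute blocks: 16, each 17982 frames → 287712.
Remaining 2 whole minutes in the current block: 1800 + 1 × 1798 = 3598 frames.
Within the current minute: 32 × 30 + 11 − 2 = 969 (labels ;00/;01 skipped at this minute). Total = 287712 + 3598 + 969 = 292279.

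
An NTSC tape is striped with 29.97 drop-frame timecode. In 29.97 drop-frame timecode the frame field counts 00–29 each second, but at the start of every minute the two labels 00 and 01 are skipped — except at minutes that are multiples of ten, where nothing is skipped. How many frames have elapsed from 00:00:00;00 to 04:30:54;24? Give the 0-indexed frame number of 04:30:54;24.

Complete 10-minute blocks: 27, each 17982 frames → 485514.
Remaining 0 whole minutes in the current block: 0 frames.
Within the current minute: 54 × 30 + 24 = 1644. Total = 485514 + 0 + 1644 = 487158.

487158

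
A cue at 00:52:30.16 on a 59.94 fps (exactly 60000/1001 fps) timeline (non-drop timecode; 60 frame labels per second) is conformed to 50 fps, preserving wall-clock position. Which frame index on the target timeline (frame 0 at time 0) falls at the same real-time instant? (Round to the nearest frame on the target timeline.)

frame 157671

Source frame index: (0×3600 + 52×60 + 30) × 60 + 16 = 189016.
Real time: 189016 / (60000/1001) = 23650627/7500 s.
Target frame: (23650627/7500) × (50) = 23650627/150 ≈ 157670.847 → 157671.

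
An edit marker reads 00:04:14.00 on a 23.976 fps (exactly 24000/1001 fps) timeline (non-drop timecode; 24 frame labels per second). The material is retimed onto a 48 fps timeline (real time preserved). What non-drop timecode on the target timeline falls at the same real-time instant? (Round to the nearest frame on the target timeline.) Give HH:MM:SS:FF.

Source frame index: (0×3600 + 4×60 + 14) × 24 + 0 = 6096.
Real time: 6096 / (24000/1001) = 127127/500 s.
Target frame: (127127/500) × (48) = 1525524/125 ≈ 12204.192 → 12204.
At 48 labels/s: frame 12204 → 00:04:14:12.

00:04:14:12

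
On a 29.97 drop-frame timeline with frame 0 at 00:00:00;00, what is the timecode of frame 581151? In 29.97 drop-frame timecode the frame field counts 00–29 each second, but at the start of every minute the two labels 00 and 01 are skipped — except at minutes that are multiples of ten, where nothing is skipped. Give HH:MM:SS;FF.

05:23:11;03

Ten DF minutes hold 17982 frames, so frame 581151 lies in block 32 (frames 575424–593405) with 5727 frames into that block.
The block's first minute is 1800 frames and the rest 1798 each; 5727 frames reaches minute 3, so 32 × 18 + 3 × 2 = 582 labels have been skipped so far.
Adding those back, label number 581151 + 582 = 581733 at 30 labels/s is 19391 s + 3 f = 5 h 23 min 11 s frame 3, i.e. 05:23:11;03.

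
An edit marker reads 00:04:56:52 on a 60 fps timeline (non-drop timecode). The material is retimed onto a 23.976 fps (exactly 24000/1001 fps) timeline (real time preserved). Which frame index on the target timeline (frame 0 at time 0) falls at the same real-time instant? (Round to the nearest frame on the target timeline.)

frame 7118

Source frame index: (0×3600 + 4×60 + 56) × 60 + 52 = 17812.
Real time: 17812 / (60) = 4453/15 s.
Target frame: (4453/15) × (24000/1001) = 7124800/1001 ≈ 7117.682 → 7118.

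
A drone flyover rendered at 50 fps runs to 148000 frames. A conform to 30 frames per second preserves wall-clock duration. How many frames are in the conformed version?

Target frames = source frames × (target rate / source rate) = 148000 × (30)/(50) = 148000 × 3/5 = 88800.

88800 frames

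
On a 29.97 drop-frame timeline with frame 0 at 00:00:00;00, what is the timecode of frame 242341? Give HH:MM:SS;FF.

Each 10-minute DF block holds 10 × 60 × 30 − 9 × 2 = 17982 frames. 242341 ÷ 17982 → 13 full blocks, remainder 8575.
Within the partial block the first minute is 1800 frames and each further minute 1798, so 4 further minute boundaries passed. Total skipped labels = 18 × 13 + 2 × 4 = 242.
Non-drop label index = 242341 + 242 = 242583; at 30 labels/s that is 02:14:46:03, i.e. DF 02:14:46;03.

02:14:46;03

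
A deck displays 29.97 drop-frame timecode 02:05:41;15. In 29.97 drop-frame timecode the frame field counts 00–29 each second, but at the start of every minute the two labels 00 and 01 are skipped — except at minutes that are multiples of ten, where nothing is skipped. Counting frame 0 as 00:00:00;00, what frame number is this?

226019

Complete 10-minute blocks: 12, each 17982 frames → 215784.
Remaining 5 whole minutes in the current block: 1800 + 4 × 1798 = 8992 frames.
Within the current minute: 41 × 30 + 15 − 2 = 1243 (labels ;00/;01 skipped at this minute). Total = 215784 + 8992 + 1243 = 226019.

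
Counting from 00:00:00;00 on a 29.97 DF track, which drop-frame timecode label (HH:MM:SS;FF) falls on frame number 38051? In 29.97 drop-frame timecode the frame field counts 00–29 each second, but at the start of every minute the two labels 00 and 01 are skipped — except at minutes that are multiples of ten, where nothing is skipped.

00:21:09;19

Each 10-minute DF block holds 10 × 60 × 30 − 9 × 2 = 17982 frames. 38051 ÷ 17982 → 2 full blocks, remainder 2087.
Within the partial block the first minute is 1800 frames and each further minute 1798, so 1 further minute boundary passed. Total skipped labels = 18 × 2 + 2 × 1 = 38.
Non-drop label index = 38051 + 38 = 38089; at 30 labels/s that is 00:21:09:19, i.e. DF 00:21:09;19.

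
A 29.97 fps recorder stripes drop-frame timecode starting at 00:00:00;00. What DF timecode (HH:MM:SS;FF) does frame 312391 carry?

Each 10-minute DF block holds 10 × 60 × 30 − 9 × 2 = 17982 frames. 312391 ÷ 17982 → 17 full blocks, remainder 6697.
Within the partial block the first minute is 1800 frames and each further minute 1798, so 3 further minute boundaries passed. Total skipped labels = 18 × 17 + 2 × 3 = 312.
Non-drop label index = 312391 + 312 = 312703; at 30 labels/s that is 02:53:43:13, i.e. DF 02:53:43;13.

02:53:43;13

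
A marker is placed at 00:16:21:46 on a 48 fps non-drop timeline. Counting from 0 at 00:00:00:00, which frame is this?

Total seconds to the label: (0 × 3600 + 16 × 60 + 21) = 981.
Frame index = 981 × 48 + 46 = 47134.

47134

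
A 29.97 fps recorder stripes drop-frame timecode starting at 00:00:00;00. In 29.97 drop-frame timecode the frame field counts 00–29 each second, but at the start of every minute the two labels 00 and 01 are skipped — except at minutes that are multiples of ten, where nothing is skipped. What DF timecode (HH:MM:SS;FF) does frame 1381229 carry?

12:48:07;03

Ten DF minutes hold 17982 frames, so frame 1381229 lies in block 76 (frames 1366632–1384613) with 14597 frames into that block.
The block's first minute is 1800 frames and the rest 1798 each; 14597 frames reaches minute 8, so 76 × 18 + 8 × 2 = 1384 labels have been skipped so far.
Adding those back, label number 1381229 + 1384 = 1382613 at 30 labels/s is 46087 s + 3 f = 12 h 48 min 7 s frame 3, i.e. 12:48:07;03.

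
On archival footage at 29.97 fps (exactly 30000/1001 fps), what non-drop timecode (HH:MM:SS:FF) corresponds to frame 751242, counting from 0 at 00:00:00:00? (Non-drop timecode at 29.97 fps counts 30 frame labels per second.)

751242 ÷ 30 = 25041 full seconds, remainder 12 frames.
25041 s = 6 h 57 min 21 s.
Timecode: 06:57:21:12.

06:57:21:12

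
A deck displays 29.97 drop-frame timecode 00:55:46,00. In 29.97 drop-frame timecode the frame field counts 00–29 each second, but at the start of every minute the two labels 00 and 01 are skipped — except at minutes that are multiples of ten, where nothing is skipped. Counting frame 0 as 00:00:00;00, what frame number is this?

100280

Complete 10-minute blocks: 5, each 17982 frames → 89910.
Remaining 5 whole minutes in the current block: 1800 + 4 × 1798 = 8992 frames.
Within the current minute: 46 × 30 + 0 − 2 = 1378 (labels ;00/;01 skipped at this minute). Total = 89910 + 8992 + 1378 = 100280.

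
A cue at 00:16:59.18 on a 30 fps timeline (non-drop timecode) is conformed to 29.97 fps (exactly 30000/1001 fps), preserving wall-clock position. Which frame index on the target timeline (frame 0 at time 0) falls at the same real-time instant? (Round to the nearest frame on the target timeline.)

Source frame index: (0×3600 + 16×60 + 59) × 30 + 18 = 30588.
Real time: 30588 / (30) = 5098/5 s.
Target frame: (5098/5) × (30000/1001) = 30588000/1001 ≈ 30557.443 → 30557.

frame 30557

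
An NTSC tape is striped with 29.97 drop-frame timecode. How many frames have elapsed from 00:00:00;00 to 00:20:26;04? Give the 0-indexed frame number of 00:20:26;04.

36748

Complete 10-minute blocks: 2, each 17982 frames → 35964.
Remaining 0 whole minutes in the current block: 0 frames.
Within the current minute: 26 × 30 + 4 = 784. Total = 35964 + 0 + 784 = 36748.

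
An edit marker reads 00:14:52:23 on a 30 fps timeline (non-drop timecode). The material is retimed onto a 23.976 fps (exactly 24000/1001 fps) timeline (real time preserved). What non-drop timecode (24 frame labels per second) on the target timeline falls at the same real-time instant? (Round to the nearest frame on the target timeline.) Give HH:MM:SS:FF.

00:14:51:21

Source frame index: (0×3600 + 14×60 + 52) × 30 + 23 = 26783.
Real time: 26783 / (30) = 26783/30 s.
Target frame: (26783/30) × (24000/1001) = 21426400/1001 ≈ 21404.995 → 21405.
At 24 labels/s: frame 21405 → 00:14:51:21.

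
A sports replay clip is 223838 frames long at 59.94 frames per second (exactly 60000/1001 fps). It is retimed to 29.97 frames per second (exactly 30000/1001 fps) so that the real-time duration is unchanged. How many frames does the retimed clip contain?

111919 frames

Target frames = source frames × (target rate / source rate) = 223838 × (30000/1001)/(60000/1001) = 223838 × 1/2 = 111919.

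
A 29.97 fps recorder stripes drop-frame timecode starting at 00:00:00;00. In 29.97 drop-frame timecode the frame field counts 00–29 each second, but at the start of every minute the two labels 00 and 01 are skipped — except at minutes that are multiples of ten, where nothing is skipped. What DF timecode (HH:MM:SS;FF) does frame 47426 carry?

00:26:22;14

Each 10-minute DF block holds 10 × 60 × 30 − 9 × 2 = 17982 frames. 47426 ÷ 17982 → 2 full blocks, remainder 11462.
Within the partial block the first minute is 1800 frames and each further minute 1798, so 6 further minute boundaries passed. Total skipped labels = 18 × 2 + 2 × 6 = 48.
Non-drop label index = 47426 + 48 = 47474; at 30 labels/s that is 00:26:22:14, i.e. DF 00:26:22;14.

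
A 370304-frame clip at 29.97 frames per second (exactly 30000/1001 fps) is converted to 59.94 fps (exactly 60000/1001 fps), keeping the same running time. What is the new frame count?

Target frames = source frames × (target rate / source rate) = 370304 × (60000/1001)/(30000/1001) = 370304 × 2 = 740608.

740608 frames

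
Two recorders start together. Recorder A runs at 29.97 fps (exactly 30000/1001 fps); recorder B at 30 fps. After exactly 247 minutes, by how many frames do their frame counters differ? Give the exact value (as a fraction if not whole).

34200/77 frames

247 min = 14820 s.
A emits 30000/1001 × 14820 = 34200000/77 frames; B emits 30 × 14820 = 444600.
Difference = 34200/77 frames (≈ 444.1558); B is ahead of A.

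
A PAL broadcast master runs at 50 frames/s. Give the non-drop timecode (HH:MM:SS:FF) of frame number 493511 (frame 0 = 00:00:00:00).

02:44:30:11

493511 ÷ 50 = 9870 full seconds, remainder 11 frames.
9870 s = 2 h 44 min 30 s.
Timecode: 02:44:30:11.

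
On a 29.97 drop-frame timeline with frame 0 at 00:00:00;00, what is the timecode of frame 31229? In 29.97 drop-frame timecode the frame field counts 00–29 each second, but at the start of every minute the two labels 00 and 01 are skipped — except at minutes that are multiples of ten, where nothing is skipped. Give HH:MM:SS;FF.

Ten DF minutes hold 17982 frames, so frame 31229 lies in block 1 (frames 17982–35963) with 13247 frames into that block.
The block's first minute is 1800 frames and the rest 1798 each; 13247 frames reaches minute 7, so 1 × 18 + 7 × 2 = 32 labels have been skipped so far.
Adding those back, label number 31229 + 32 = 31261 at 30 labels/s is 1042 s + 1 f = 0 h 17 min 22 s frame 1, i.e. 00:17:22;01.

00:17:22;01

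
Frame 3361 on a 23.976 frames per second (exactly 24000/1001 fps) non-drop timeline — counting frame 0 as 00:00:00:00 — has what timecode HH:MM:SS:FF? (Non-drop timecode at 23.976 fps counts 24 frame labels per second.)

3361 ÷ 24 = 140 full seconds, remainder 1 frame.
140 s = 0 h 2 min 20 s.
Timecode: 00:02:20:01.

00:02:20:01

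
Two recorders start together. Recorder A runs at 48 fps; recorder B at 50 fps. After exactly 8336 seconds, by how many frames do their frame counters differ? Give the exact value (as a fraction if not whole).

A emits 48 × 8336 = 400128 frames; B emits 50 × 8336 = 416800.
Difference = 16672 frames; B is ahead of A.

16672 frames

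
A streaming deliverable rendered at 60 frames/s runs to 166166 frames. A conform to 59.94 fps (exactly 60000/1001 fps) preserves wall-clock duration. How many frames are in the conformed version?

166000 frames

Target frames = source frames × (target rate / source rate) = 166166 × (60000/1001)/(60) = 166166 × 1000/1001 = 166000.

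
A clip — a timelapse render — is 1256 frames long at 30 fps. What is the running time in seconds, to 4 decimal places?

Running time = 1256 × 1/30 = 628/15 s ≈ 41.8667 s.

41.8667 seconds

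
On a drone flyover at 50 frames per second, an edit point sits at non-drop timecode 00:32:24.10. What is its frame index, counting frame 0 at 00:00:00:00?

Total seconds to the label: (0 × 3600 + 32 × 60 + 24) = 1944.
Frame index = 1944 × 50 + 10 = 97210.

97210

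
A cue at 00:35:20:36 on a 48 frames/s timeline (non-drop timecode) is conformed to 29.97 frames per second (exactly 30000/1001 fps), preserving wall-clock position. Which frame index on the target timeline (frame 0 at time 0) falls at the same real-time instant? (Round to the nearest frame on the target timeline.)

Source frame index: (0×3600 + 35×60 + 20) × 48 + 36 = 101796.
Real time: 101796 / (48) = 8483/4 s.
Target frame: (8483/4) × (30000/1001) = 63622500/1001 ≈ 63558.941 → 63559.

frame 63559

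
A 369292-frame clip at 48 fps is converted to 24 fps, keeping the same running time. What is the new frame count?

184646 frames

Target frames = source frames × (target rate / source rate) = 369292 × (24)/(48) = 369292 × 1/2 = 184646.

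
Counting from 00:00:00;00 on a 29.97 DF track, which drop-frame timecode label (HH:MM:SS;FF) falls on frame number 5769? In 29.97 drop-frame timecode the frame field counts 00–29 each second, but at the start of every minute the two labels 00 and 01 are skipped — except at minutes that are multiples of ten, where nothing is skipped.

Each 10-minute DF block holds 10 × 60 × 30 − 9 × 2 = 17982 frames. 5769 ÷ 17982 → 0 full blocks, remainder 5769.
Within the partial block the first minute is 1800 frames and each further minute 1798, so 3 further minute boundaries passed. Total skipped labels = 18 × 0 + 2 × 3 = 6.
Non-drop label index = 5769 + 6 = 5775; at 30 labels/s that is 00:03:12:15, i.e. DF 00:03:12;15.

00:03:12;15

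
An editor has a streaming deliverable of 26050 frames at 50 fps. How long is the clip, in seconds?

Running time = 26050 / (50) = 521 s.

521 seconds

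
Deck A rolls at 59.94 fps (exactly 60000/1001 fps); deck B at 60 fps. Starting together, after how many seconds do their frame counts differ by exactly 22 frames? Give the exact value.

11011/30 seconds

The gap grows by |60 − 60000/1001| = 60/1001 frames per second.
Time for a 22-frame gap: 22 ÷ (60/1001) = 11011/30 s.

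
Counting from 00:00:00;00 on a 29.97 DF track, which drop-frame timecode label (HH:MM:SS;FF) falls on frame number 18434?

00:10:15;02

Ten DF minutes hold 17982 frames, so frame 18434 lies in block 1 (frames 17982–35963) with 452 frames into that block.
The block's first minute is 1800 frames and the rest 1798 each; 452 frames reaches minute 0, so 1 × 18 + 0 × 2 = 18 labels have been skipped so far.
Adding those back, label number 18434 + 18 = 18452 at 30 labels/s is 615 s + 2 f = 0 h 10 min 15 s frame 2, i.e. 00:10:15;02.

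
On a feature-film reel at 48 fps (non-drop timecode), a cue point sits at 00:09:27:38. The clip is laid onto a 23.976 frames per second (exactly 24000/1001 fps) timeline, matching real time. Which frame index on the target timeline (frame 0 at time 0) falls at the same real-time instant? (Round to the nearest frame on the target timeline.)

frame 13613

Source frame index: (0×3600 + 9×60 + 27) × 48 + 38 = 27254.
Real time: 27254 / (48) = 13627/24 s.
Target frame: (13627/24) × (24000/1001) = 13627000/1001 ≈ 13613.387 → 13613.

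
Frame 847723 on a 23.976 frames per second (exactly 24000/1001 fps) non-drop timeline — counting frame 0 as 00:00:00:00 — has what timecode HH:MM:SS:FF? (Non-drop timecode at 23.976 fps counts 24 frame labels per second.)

847723 ÷ 24 = 35321 full seconds, remainder 19 frames.
35321 s = 9 h 48 min 41 s.
Timecode: 09:48:41:19.

09:48:41:19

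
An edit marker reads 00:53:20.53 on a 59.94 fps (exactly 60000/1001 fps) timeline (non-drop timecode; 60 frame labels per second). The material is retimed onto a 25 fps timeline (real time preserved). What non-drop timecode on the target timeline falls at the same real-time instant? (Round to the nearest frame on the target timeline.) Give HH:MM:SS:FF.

00:53:24:02

Source frame index: (0×3600 + 53×60 + 20) × 60 + 53 = 192053.
Real time: 192053 / (60000/1001) = 192245053/60000 s.
Target frame: (192245053/60000) × (25) = 192245053/2400 ≈ 80102.105 → 80102.
At 25 labels/s: frame 80102 → 00:53:24:02.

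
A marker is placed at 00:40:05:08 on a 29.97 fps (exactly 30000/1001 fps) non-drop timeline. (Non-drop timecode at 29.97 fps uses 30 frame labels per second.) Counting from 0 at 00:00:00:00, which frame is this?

frame 72158

Total seconds to the label: (0 × 3600 + 40 × 60 + 5) = 2405.
Frame index = 2405 × 30 + 8 = 72158.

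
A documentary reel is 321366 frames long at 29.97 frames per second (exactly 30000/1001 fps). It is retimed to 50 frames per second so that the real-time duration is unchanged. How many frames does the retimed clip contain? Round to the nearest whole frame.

536146 frames

Frames at target rate = 321366 × (50) / (30000/1001) = 53614561/100 ≈ 536145.610.
Nearest whole frame: 536146.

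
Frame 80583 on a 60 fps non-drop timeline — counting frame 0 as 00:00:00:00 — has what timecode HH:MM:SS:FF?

00:22:23:03

80583 ÷ 60 = 1343 full seconds, remainder 3 frames.
1343 s = 0 h 22 min 23 s.
Timecode: 00:22:23:03.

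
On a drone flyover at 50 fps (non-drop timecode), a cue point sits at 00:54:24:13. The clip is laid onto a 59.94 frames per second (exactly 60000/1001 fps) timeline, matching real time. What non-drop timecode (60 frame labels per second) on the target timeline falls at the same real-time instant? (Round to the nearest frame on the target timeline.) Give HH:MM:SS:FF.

Source frame index: (0×3600 + 54×60 + 24) × 50 + 13 = 163213.
Real time: 163213 / (50) = 163213/50 s.
Target frame: (163213/50) × (60000/1001) = 195855600/1001 ≈ 195659.940 → 195660.
At 60 labels/s: frame 195660 → 00:54:21:00.

00:54:21:00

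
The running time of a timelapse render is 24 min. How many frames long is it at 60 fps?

86400 frames

24 min = 1440 s.
Frames = 1440 × 60 = 86400.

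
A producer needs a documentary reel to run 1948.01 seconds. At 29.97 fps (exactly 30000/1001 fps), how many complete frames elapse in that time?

Frames = 1948.01 × 30000/1001 = 58440300/1001 ≈ 58381.9181.
Complete frames: 58381.

58381 frames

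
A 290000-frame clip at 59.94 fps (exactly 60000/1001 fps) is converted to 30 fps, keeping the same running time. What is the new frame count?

145145 frames

Target frames = source frames × (target rate / source rate) = 290000 × (30)/(60000/1001) = 290000 × 1001/2000 = 145145.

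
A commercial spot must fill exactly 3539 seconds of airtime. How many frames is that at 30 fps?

106170 frames

Frames = 3539 × 30 = 106170.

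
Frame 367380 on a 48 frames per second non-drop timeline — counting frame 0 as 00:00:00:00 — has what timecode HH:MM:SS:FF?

02:07:33:36

367380 ÷ 48 = 7653 full seconds, remainder 36 frames.
7653 s = 2 h 7 min 33 s.
Timecode: 02:07:33:36.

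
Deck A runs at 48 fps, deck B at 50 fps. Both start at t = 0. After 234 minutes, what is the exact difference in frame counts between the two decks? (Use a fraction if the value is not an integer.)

28080 frames

234 min = 14040 s.
A emits 48 × 14040 = 673920 frames; B emits 50 × 14040 = 702000.
Difference = 28080 frames; B is ahead of A.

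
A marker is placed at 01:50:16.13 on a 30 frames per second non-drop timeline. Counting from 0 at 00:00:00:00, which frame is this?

Total seconds to the label: (1 × 3600 + 50 × 60 + 16) = 6616.
Frame index = 6616 × 30 + 13 = 198493.

198493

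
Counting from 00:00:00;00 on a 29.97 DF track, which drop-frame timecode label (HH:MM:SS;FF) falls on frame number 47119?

Each 10-minute DF block holds 10 × 60 × 30 − 9 × 2 = 17982 frames. 47119 ÷ 17982 → 2 full blocks, remainder 11155.
Within the partial block the first minute is 1800 frames and each further minute 1798, so 6 further minute boundaries passed. Total skipped labels = 18 × 2 + 2 × 6 = 48.
Non-drop label index = 47119 + 48 = 47167; at 30 labels/s that is 00:26:12:07, i.e. DF 00:26:12;07.

00:26:12;07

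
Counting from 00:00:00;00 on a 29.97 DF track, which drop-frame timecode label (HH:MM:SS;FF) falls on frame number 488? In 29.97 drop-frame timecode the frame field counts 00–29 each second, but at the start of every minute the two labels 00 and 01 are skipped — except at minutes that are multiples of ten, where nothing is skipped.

00:00:16;08

Each 10-minute DF block holds 10 × 60 × 30 − 9 × 2 = 17982 frames. 488 ÷ 17982 → 0 full blocks, remainder 488.
Within the partial block the first minute is 1800 frames and each further minute 1798, so 0 further minute boundaries passed. Total skipped labels = 18 × 0 + 2 × 0 = 0.
Non-drop label index = 488 + 0 = 488; at 30 labels/s that is 00:00:16:08, i.e. DF 00:00:16;08.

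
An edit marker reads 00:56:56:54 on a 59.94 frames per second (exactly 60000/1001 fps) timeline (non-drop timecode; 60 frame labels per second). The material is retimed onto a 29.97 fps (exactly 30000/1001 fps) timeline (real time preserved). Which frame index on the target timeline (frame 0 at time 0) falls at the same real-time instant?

Source frame index: (0×3600 + 56×60 + 56) × 60 + 54 = 205014.
Real time: 205014 / (60000/1001) = 34203169/10000 s.
Target frame: (34203169/10000) × (30000/1001) = 102507.

frame 102507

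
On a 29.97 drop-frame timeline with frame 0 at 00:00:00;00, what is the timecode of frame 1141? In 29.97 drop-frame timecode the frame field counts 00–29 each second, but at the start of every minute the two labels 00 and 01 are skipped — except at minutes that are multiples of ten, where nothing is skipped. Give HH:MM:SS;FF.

Each 10-minute DF block holds 10 × 60 × 30 − 9 × 2 = 17982 frames. 1141 ÷ 17982 → 0 full blocks, remainder 1141.
Within the partial block the first minute is 1800 frames and each further minute 1798, so 0 further minute boundaries passed. Total skipped labels = 18 × 0 + 2 × 0 = 0.
Non-drop label index = 1141 + 0 = 1141; at 30 labels/s that is 00:00:38:01, i.e. DF 00:00:38;01.

00:00:38;01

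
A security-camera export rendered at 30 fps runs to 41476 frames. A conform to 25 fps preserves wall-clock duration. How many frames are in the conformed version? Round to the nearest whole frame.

Frames at target rate = 41476 × (25) / (30) = 103690/3 ≈ 34563.333.
Nearest whole frame: 34563.

34563 frames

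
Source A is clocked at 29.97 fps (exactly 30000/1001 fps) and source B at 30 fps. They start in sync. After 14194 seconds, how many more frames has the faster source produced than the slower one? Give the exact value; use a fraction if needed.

A emits 30000/1001 × 14194 = 425820000/1001 frames; B emits 30 × 14194 = 425820.
Difference = 425820/1001 frames (≈ 425.3946); B is ahead of A.

425820/1001 frames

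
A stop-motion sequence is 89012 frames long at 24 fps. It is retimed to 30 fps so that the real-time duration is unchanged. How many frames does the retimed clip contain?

Target frames = source frames × (target rate / source rate) = 89012 × (30)/(24) = 89012 × 5/4 = 111265.

111265 frames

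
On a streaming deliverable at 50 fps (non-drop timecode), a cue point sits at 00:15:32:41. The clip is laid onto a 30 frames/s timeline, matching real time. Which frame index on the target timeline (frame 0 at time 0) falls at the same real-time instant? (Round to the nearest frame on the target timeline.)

frame 27985

Source frame index: (0×3600 + 15×60 + 32) × 50 + 41 = 46641.
Real time: 46641 / (50) = 46641/50 s.
Target frame: (46641/50) × (30) = 139923/5 ≈ 27984.600 → 27985.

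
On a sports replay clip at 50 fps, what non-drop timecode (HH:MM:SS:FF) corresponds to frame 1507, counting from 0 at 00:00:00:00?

1507 ÷ 50 = 30 full seconds, remainder 7 frames.
30 s = 0 h 0 min 30 s.
Timecode: 00:00:30:07.

00:00:30:07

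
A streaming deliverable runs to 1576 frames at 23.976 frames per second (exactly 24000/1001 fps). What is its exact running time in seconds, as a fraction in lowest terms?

197197/3000 seconds

Running time = 1576 ÷ (24000/1001) = 1576 × 1001/24000 = 197197/3000 s.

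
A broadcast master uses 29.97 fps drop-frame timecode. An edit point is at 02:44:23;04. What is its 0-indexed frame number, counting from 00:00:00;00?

As if non-drop at 30 labels/s: (2 × 3600 + 44 × 60 + 23) × 30 + 4 = 295894.
Minute boundaries passed: 164; those not divisible by 10: 164 − 16 = 148; dropped labels = 2 × 148 = 296.
Actual frame index = 295894 − 296 = 295598.

295598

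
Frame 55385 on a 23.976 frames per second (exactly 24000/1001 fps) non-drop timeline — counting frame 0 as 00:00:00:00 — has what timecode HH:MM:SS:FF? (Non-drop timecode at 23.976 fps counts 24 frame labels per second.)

55385 ÷ 24 = 2307 full seconds, remainder 17 frames.
2307 s = 0 h 38 min 27 s.
Timecode: 00:38:27:17.

00:38:27:17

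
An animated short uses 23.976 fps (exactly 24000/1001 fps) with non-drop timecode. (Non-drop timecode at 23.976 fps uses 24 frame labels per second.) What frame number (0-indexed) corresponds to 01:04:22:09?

Total seconds to the label: (1 × 3600 + 4 × 60 + 22) = 3862.
Frame index = 3862 × 24 + 9 = 92697.

92697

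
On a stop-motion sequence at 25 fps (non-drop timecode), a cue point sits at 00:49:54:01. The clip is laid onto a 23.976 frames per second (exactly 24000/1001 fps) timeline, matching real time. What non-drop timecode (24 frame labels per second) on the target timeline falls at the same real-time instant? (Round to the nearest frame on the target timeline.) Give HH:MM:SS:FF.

Source frame index: (0×3600 + 49×60 + 54) × 25 + 1 = 74851.
Real time: 74851 / (25) = 74851/25 s.
Target frame: (74851/25) × (24000/1001) = 10265280/143 ≈ 71785.175 → 71785.
At 24 labels/s: frame 71785 → 00:49:51:01.

00:49:51:01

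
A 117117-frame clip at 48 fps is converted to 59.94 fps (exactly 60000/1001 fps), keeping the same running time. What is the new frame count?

Target frames = source frames × (target rate / source rate) = 117117 × (60000/1001)/(48) = 117117 × 1250/1001 = 146250.

146250 frames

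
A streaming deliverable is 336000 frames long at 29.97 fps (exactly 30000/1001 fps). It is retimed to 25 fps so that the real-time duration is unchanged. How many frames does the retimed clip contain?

280280 frames

Target frames = source frames × (target rate / source rate) = 336000 × (25)/(30000/1001) = 336000 × 1001/1200 = 280280.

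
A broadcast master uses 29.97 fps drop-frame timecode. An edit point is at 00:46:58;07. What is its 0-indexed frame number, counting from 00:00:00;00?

84463

As if non-drop at 30 labels/s: (0 × 3600 + 46 × 60 + 58) × 30 + 7 = 84547.
Minute boundaries passed: 46; those not divisible by 10: 46 − 4 = 42; dropped labels = 2 × 42 = 84.
Actual frame index = 84547 − 84 = 84463.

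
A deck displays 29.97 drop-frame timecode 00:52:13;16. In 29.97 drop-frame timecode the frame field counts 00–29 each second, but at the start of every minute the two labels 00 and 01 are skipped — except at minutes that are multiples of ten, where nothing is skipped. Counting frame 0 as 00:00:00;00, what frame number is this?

93912

Complete 10-minute blocks: 5, each 17982 frames → 89910.
Remaining 2 whole minutes in the current block: 1800 + 1 × 1798 = 3598 frames.
Within the current minute: 13 × 30 + 16 − 2 = 404 (labels ;00/;01 skipped at this minute). Total = 89910 + 3598 + 404 = 93912.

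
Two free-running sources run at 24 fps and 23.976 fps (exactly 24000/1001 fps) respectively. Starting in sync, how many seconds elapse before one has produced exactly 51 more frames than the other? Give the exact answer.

2127.125 seconds

The gap grows by |24000/1001 − 24| = 24/1001 frames per second.
Time for a 51-frame gap: 51 ÷ (24/1001) = 2127.125 s.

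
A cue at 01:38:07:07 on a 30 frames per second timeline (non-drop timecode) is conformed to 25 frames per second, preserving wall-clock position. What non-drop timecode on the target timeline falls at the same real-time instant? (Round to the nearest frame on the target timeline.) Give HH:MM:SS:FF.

Source frame index: (1×3600 + 38×60 + 7) × 30 + 7 = 176617.
Real time: 176617 / (30) = 176617/30 s.
Target frame: (176617/30) × (25) = 883085/6 ≈ 147180.833 → 147181.
At 25 labels/s: frame 147181 → 01:38:07:06.

01:38:07:06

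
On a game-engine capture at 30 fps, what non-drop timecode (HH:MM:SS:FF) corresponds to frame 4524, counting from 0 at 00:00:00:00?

00:02:30:24

4524 ÷ 30 = 150 full seconds, remainder 24 frames.
150 s = 0 h 2 min 30 s.
Timecode: 00:02:30:24.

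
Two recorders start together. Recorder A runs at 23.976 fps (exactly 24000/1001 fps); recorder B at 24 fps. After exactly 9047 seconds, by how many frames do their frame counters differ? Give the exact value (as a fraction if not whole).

217128/1001 frames

A emits 24000/1001 × 9047 = 217128000/1001 frames; B emits 24 × 9047 = 217128.
Difference = 217128/1001 frames (≈ 216.9111); B is ahead of A.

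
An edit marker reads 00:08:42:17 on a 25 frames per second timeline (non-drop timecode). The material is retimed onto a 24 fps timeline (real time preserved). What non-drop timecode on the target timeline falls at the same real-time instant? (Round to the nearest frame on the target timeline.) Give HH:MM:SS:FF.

Source frame index: (0×3600 + 8×60 + 42) × 25 + 17 = 13067.
Real time: 13067 / (25) = 13067/25 s.
Target frame: (13067/25) × (24) = 313608/25 ≈ 12544.320 → 12544.
At 24 labels/s: frame 12544 → 00:08:42:16.

00:08:42:16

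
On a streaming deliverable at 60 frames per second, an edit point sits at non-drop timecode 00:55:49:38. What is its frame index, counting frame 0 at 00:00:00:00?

Total seconds to the label: (0 × 3600 + 55 × 60 + 49) = 3349.
Frame index = 3349 × 60 + 38 = 200978.

frame 200978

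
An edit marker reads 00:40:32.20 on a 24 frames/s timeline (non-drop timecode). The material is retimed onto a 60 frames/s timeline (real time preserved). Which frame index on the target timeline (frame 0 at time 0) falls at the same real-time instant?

Source frame index: (0×3600 + 40×60 + 32) × 24 + 20 = 58388.
Real time: 58388 / (24) = 14597/6 s.
Target frame: (14597/6) × (60) = 145970.

frame 145970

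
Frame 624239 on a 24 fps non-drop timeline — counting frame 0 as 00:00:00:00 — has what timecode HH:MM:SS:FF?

07:13:29:23

624239 ÷ 24 = 26009 full seconds, remainder 23 frames.
26009 s = 7 h 13 min 29 s.
Timecode: 07:13:29:23.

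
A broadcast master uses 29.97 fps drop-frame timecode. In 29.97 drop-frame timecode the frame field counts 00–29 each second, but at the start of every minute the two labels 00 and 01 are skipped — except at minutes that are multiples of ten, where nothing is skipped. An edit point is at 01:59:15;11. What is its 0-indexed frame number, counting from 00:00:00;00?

Complete 10-minute blocks: 11, each 17982 frames → 197802.
Remaining 9 whole minutes in the current block: 1800 + 8 × 1798 = 16184 frames.
Within the current minute: 15 × 30 + 11 − 2 = 459 (labels ;00/;01 skipped at this minute). Total = 197802 + 16184 + 459 = 214445.

214445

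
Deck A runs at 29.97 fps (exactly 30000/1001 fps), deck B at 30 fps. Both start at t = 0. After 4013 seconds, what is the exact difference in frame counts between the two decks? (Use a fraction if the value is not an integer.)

A emits 30000/1001 × 4013 = 120390000/1001 frames; B emits 30 × 4013 = 120390.
Difference = 120390/1001 frames (≈ 120.2697); B is ahead of A.

120390/1001 frames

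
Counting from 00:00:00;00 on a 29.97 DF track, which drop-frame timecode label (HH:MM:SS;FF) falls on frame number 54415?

00:30:15;19

Ten DF minutes hold 17982 frames, so frame 54415 lies in block 3 (frames 53946–71927) with 469 frames into that block.
The block's first minute is 1800 frames and the rest 1798 each; 469 frames reaches minute 0, so 3 × 18 + 0 × 2 = 54 labels have been skipped so far.
Adding those back, label number 54415 + 54 = 54469 at 30 labels/s is 1815 s + 19 f = 0 h 30 min 15 s frame 19, i.e. 00:30:15;19.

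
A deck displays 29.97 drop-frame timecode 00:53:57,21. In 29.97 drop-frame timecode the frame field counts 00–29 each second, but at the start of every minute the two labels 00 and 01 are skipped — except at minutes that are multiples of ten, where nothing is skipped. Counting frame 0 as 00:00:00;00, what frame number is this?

As if non-drop at 30 labels/s: (0 × 3600 + 53 × 60 + 57) × 30 + 21 = 97131.
Minute boundaries passed: 53; those not divisible by 10: 53 − 5 = 48; dropped labels = 2 × 48 = 96.
Actual frame index = 97131 − 96 = 97035.

97035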